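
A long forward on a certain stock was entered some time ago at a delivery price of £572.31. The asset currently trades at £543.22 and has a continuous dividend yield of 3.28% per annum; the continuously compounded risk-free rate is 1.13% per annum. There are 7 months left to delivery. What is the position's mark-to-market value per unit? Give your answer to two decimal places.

-£35.62

Current fair forward for the remaining 7 months: F = S·e^((r − q)·T), (r − q) = 0.0113 − 0.0328 = -0.0215
F = 543.22 · e^(-0.0215 × 7/12) = 543.22 × 0.987537 = 536.4498
Value of long forward = (F − K)·e^(−rT) = (536.4498 − 572.31) · e^(−0.0113·7/12)
= -35.8602 × 0.993430 = -35.62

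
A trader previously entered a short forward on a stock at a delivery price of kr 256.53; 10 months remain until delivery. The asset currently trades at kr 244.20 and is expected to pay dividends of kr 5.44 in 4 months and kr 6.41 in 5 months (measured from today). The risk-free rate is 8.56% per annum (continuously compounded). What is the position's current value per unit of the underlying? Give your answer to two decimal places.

kr 6.14

PV(remaining dividends) I = 5.44·e^(−0.0856·4/12) + 6.41·e^(−0.0856·5/12) = 11.4724
Current forward F = (S − I)·e^(rT) = (244.20 − 11.4724)·e^(0.0856·10/12) = 232.7276 × 1.073939 = 249.9352
Value (long) = (F − K)·e^(−rT) = (249.9352 − 256.53) × 0.931151 = -6.1408
Short position value = −(long value) = kr 6.14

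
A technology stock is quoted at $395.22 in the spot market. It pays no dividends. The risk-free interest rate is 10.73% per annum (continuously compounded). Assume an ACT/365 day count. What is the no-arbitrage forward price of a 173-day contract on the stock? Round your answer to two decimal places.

$415.84

F = S·e^(rT) = 395.22 · e^(0.1073 × 173/365)
= 395.22 · e^0.050857 = 395.22 × 1.052172
F = $415.84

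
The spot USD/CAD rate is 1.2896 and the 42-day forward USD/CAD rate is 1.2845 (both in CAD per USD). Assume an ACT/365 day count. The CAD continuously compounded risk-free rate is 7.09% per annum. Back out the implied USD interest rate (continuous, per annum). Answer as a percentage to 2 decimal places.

F = S·e^((r_CAD − r_USD)T) ⇒ r_USD = r_CAD − ln(F/S)/T
ln(1.2845/1.2896) = -0.003963; /(42/365) = -0.034440
r_USD = 0.0709 + 0.034440 = 0.105340
r_USD = 10.53%

10.53%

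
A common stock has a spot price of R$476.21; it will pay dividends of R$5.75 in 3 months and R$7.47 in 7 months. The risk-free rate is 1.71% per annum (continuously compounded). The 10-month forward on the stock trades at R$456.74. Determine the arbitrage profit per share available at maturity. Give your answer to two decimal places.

R$12.99 per share

PV(dividends) I = 5.75·e^(−0.0171·3/12) + 7.47·e^(−0.0171·7/12) = 13.1213
Fair forward F* = (S − I)·e^(rT) = (476.21 − 13.1213)·e^0.014250 = 463.0887 × 1.014352 = 469.7349
Market R$456.74 < fair 469.7349: forward underpriced → reverse cash-and-carry (short the stock, invest proceeds at r, pay the dividends, go long the forward).
Profit at T = |F_mkt − F*| = |456.74 − 469.7349| = R$12.99 per share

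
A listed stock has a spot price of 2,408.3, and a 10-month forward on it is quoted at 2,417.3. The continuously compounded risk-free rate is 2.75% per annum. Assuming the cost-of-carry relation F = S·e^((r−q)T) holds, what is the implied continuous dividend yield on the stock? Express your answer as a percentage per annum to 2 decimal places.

From F = S·e^((r−q)T): (r − q) = ln(F/S)/T
ln(2417.3/2408.3) = ln(1.003737) = 0.003730
(r − q) = 0.003730 / (10/12) = 0.004476
q = r − ln(F/S)/T = 0.0275 − 0.004476 = 0.023024
q = 2.30%

2.30%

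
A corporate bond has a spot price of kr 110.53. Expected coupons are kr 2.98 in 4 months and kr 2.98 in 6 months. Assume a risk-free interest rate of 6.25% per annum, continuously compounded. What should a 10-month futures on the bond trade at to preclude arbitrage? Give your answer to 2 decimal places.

kr 110.32

PV(coupons) I = 2.98·e^(−0.0625·4/12) + 2.98·e^(−0.0625·6/12)
I = 2.9186 + 2.8883 = 5.8069
F = (S − I)·e^(rT) = (110.53 − 5.8069) · e^(0.0625·10/12)
= 104.7231 · e^0.052083 = 104.7231 × 1.053463 = kr 110.32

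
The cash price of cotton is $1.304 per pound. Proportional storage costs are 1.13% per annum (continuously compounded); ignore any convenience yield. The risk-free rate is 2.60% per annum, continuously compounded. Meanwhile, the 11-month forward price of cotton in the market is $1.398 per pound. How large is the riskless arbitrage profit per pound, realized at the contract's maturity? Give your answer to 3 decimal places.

$0.049 per pound

Fair forward: F* = S·e^(carry·T), with carry = (r + u) = 0.0260 + 0.0113 = 0.0373
F* = 1.304 · e^(0.0373 × 11/12) = 1.304 · e^0.034192 = 1.304 × 1.034783 = $1.3494
Market $1.398 > fair $1.3494: forward overpriced → cash-and-carry (buy spot, short the forward).
At maturity, profit = |F_mkt − F*| = |1.398 − 1.3494| = $0.049 per pound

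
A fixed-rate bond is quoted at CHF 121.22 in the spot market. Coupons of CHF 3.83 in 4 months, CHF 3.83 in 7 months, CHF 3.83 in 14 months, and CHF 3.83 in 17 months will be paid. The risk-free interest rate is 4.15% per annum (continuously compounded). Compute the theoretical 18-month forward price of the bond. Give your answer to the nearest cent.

CHF 113.28

PV(coupons) I = 3.83·e^(−0.0415·4/12) + 3.83·e^(−0.0415·7/12) + 3.83·e^(−0.0415·14/12) + 3.83·e^(−0.0415·17/12)
I = 3.7774 + 3.7384 + 3.6490 + 3.6113 = 14.7761
F = (S − I)·e^(rT) = (121.22 − 14.7761) · e^(0.0415·18/12)
= 106.4439 · e^0.062250 = 106.4439 × 1.064228 = CHF 113.28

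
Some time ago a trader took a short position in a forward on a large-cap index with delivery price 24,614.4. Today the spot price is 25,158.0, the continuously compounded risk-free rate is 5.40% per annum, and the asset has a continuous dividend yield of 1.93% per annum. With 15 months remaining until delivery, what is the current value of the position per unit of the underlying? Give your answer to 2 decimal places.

-1550.56

Current fair forward for the remaining 15 months: F = S·e^((r − q)·T), (r − q) = 0.0540 − 0.0193 = 0.0347
F = 25158.0 · e^(0.0347 × 15/12) = 25158.0 × 1.04432944 = 26273.2401
Value of long forward = (F − K)·e^(−rT) = (26273.2401 − 24614.4) · e^(−0.0540·15/12)
= 1658.8401 × 0.93472772 = 1550.56
Short position value = −(long value) = -1550.56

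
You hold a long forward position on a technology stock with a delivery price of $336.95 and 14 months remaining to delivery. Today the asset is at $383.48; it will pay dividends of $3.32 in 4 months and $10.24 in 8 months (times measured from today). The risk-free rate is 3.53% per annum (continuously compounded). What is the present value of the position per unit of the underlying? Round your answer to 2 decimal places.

PV(remaining dividends) I = 3.32·e^(−0.0353·4/12) + 10.24·e^(−0.0353·8/12) = 13.2830
Current forward F = (S − I)·e^(rT) = (383.48 − 13.2830)·e^(0.0353·14/12) = 370.1970 × 1.042043 = 385.7612
Value (long) = (F − K)·e^(−rT) = (385.7612 − 336.95) × 0.959653 = 46.8418
Value = $46.84

$46.84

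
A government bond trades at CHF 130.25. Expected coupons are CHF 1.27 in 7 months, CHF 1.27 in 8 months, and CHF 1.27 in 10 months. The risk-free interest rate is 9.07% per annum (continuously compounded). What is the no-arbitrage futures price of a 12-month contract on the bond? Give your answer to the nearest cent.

CHF 138.70

PV(coupons) I = 1.27·e^(−0.0907·7/12) + 1.27·e^(−0.0907·8/12) + 1.27·e^(−0.0907·10/12)
I = 1.2046 + 1.1955 + 1.1775 = 3.5776
F = (S − I)·e^(rT) = (130.25 − 3.5776) · e^(0.0907·12/12)
= 126.6724 · e^0.090700 = 126.6724 × 1.094940 = CHF 138.70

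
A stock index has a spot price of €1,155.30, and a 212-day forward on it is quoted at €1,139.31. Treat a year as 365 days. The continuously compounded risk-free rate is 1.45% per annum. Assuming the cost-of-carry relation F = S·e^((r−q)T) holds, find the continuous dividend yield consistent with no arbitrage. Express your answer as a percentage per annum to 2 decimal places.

From F = S·e^((r−q)T): (r − q) = ln(F/S)/T
ln(1139.31/1155.30) = ln(0.986159) = -0.013938
(r − q) = -0.013938 / (212/365) = -0.023997
q = r − ln(F/S)/T = 0.0145 + 0.023997 = 0.038497
q = 3.85%

3.85%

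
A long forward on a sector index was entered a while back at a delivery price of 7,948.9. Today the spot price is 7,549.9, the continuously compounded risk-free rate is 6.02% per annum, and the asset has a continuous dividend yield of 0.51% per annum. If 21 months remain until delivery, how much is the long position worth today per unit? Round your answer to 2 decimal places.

Current fair forward for the remaining 21 months: F = S·e^((r − q)·T), (r − q) = 0.0602 − 0.0051 = 0.0551
F = 7549.9 · e^(0.0551 × 21/12) = 7549.9 × 1.10122699 = 8314.1537
Value of long forward = (F − K)·e^(−rT) = (8314.1537 − 7948.9) · e^(−0.0602·21/12)
= 365.2537 × 0.90000946 = 328.73

328.73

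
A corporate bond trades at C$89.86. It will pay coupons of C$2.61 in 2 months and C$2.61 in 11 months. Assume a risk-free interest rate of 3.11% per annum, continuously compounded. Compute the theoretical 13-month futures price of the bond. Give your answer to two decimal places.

C$87.63

PV(coupons) I = 2.61·e^(−0.0311·2/12) + 2.61·e^(−0.0311·11/12)
I = 2.5965 + 2.5366 = 5.1331
F = (S − I)·e^(rT) = (89.86 − 5.1331) · e^(0.0311·13/12)
= 84.7269 · e^0.033692 = 84.7269 × 1.034266 = C$87.63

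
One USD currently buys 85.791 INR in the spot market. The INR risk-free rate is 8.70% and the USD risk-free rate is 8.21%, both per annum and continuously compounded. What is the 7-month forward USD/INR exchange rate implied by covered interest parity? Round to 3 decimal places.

F = S·e^((r_INR − r_USD)T) = 85.791 · e^((0.0870 − 0.0821) × 7/12)
= 85.791 · e^0.002858 = 85.791 × 1.002862
F = 86.037 INR per USD

86.037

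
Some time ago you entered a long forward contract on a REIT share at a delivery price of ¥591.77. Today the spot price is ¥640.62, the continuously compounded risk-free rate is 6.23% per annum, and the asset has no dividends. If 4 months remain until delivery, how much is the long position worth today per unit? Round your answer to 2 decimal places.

¥61.01

Current fair forward for the remaining 4 months: F = S·e^(r·T), r = 0.0623
F = 640.62 · e^(0.0623 × 4/12) = 640.62 × 1.020984 = 654.0628
Value of long forward = (F − K)·e^(−rT) = (654.0628 − 591.77) · e^(−0.0623·4/12)
= 62.2928 × 0.979447 = 61.01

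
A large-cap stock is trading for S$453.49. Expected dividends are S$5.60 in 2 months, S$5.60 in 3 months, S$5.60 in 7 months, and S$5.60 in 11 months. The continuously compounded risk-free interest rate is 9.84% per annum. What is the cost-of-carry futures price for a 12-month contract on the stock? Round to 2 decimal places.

S$476.79

PV(dividends) I = 5.60·e^(−0.0984·2/12) + 5.60·e^(−0.0984·3/12) + 5.60·e^(−0.0984·7/12) + 5.60·e^(−0.0984·11/12)
I = 5.5089 + 5.4639 + 5.2876 + 5.1170 = 21.3774
F = (S − I)·e^(rT) = (453.49 − 21.3774) · e^(0.0984·12/12)
= 432.1126 · e^0.098400 = 432.1126 × 1.103404 = S$476.79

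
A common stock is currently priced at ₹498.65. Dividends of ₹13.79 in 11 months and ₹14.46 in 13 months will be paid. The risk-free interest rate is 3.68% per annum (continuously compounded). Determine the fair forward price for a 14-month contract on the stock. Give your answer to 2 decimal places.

PV(dividends) I = 13.79·e^(−0.0368·11/12) + 14.46·e^(−0.0368·13/12)
I = 13.3326 + 13.8949 = 27.2275
F = (S − I)·e^(rT) = (498.65 − 27.2275) · e^(0.0368·14/12)
= 471.4225 · e^0.042933 = 471.4225 × 1.043868 = ₹492.10

₹492.10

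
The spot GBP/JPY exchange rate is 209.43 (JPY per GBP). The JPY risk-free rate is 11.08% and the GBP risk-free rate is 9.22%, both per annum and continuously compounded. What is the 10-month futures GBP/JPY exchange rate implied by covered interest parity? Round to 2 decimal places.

F = S·e^((r_JPY − r_GBP)T) = 209.43 · e^((0.1108 − 0.0922) × 10/12)
= 209.43 · e^0.015500 = 209.43 × 1.015621
F = 212.70 JPY per GBP

212.70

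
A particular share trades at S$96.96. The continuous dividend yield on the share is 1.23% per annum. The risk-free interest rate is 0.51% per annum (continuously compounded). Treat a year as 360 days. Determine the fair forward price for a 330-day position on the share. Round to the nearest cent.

F = S·e^((r − q)T) = 96.96 · e^((0.0051 − 0.0123) × 330/360)
= 96.96 · e^-0.006600 = 96.96 × 0.993422
F = S$96.32

S$96.32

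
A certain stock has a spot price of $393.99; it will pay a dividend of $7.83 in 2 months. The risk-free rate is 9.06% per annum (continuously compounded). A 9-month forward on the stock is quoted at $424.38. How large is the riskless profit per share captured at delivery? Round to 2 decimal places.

PV(dividends) I = 7.83·e^(−0.0906·2/12) = 7.7127
Fair forward F* = (S − I)·e^(rT) = (393.99 − 7.7127)·e^0.067950 = 386.2773 × 1.070312 = 413.4372
Market $424.38 > fair 413.4372: forward overpriced → cash-and-carry (borrow at r, buy the stock and collect the dividends, short the forward).
Profit at T = |F_mkt − F*| = |424.38 − 413.4372| = $10.94 per share

$10.94 per share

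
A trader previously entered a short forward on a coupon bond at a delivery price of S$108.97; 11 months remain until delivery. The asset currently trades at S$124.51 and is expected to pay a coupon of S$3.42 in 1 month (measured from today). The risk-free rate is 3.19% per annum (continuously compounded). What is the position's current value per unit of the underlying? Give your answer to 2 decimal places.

PV(remaining coupons) I = 3.42·e^(−0.0319·1/12) = 3.4109
Current forward F = (S − I)·e^(rT) = (124.51 − 3.4109)·e^(0.0319·11/12) = 121.0991 × 1.029673 = 124.6925
Value (long) = (F − K)·e^(−rT) = (124.6925 − 108.97) × 0.971182 = 15.2694
Short position value = −(long value) = -S$15.27

-S$15.27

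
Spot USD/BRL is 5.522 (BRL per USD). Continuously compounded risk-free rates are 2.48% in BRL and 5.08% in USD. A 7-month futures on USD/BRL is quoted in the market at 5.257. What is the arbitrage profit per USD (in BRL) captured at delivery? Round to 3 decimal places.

0.182 per USD (in BRL)

Fair futures: F* = S·e^(carry·T), with carry = (r_BRL − r_USD) = 0.0248 − 0.0508 = -0.0260
F* = 5.522 · e^(-0.0260 × 7/12) = 5.522 · e^-0.015167 = 5.522 × 0.984947 = 5.4389
Market 5.257 < fair 5.4389: forward underpriced → reverse cash-and-carry (short spot, go long the forward).
At maturity, profit = |F_mkt − F*| = |5.257 − 5.4389| = 0.182 per USD (in BRL)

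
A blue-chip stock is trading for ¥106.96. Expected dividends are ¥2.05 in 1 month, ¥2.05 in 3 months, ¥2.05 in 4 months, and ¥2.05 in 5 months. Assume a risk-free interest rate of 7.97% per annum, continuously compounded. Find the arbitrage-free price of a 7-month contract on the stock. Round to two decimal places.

¥103.64

PV(dividends) I = 2.05·e^(−0.0797·1/12) + 2.05·e^(−0.0797·3/12) + 2.05·e^(−0.0797·4/12) + 2.05·e^(−0.0797·5/12)
I = 2.0364 + 2.0096 + 1.9963 + 1.9830 = 8.0253
F = (S − I)·e^(rT) = (106.96 − 8.0253) · e^(0.0797·7/12)
= 98.9347 · e^0.046492 = 98.9347 × 1.047590 = ¥103.64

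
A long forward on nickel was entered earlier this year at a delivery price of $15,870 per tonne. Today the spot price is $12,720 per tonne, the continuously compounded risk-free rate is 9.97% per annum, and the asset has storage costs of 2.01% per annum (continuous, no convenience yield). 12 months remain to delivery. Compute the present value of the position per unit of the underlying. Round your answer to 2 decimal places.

Current fair forward for the remaining 12 months: F = S·e^((r + u)·T), (r + u) = 0.0997 + 0.0201 = 0.1198
F = 12720 · e^(0.1198 × 12/12) = 12720 × 1.12727137 = 14338.8918
Value of long forward = (F − K)·e^(−rT) = (14338.8918 − 15870) · e^(−0.0997·12/12)
= -1531.1082 × 0.90510891 = -1385.82

-$1385.82 per tonne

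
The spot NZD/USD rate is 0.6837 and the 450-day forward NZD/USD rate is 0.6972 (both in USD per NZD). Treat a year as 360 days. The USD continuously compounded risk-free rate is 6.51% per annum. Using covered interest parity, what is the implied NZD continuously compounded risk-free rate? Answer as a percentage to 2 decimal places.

4.95%

F = S·e^((r_USD − r_NZD)T) ⇒ r_NZD = r_USD − ln(F/S)/T
ln(0.6972/0.6837) = 0.019553; /(450/360) = 0.015642
r_NZD = 0.0651 − 0.015642 = 0.049458
r_NZD = 4.95%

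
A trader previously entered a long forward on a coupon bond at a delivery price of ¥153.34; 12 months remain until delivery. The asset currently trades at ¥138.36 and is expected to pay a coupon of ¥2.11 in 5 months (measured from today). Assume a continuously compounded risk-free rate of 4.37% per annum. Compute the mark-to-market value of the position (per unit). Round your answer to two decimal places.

-¥10.50

PV(remaining coupons) I = 2.11·e^(−0.0437·5/12) = 2.0719
Current forward F = (S − I)·e^(rT) = (138.36 − 2.0719)·e^(0.0437·12/12) = 136.2881 × 1.044669 = 142.3760
Value (long) = (F − K)·e^(−rT) = (142.3760 − 153.34) × 0.957241 = -10.4952
Value = -¥10.50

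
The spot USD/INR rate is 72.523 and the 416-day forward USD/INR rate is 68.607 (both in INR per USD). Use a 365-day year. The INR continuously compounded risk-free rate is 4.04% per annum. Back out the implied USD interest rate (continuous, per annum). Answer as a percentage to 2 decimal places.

8.91%

F = S·e^((r_INR − r_USD)T) ⇒ r_USD = r_INR − ln(F/S)/T
ln(68.607/72.523) = -0.055509; /(416/365) = -0.048704
r_USD = 0.0404 + 0.048704 = 0.089104
r_USD = 8.91%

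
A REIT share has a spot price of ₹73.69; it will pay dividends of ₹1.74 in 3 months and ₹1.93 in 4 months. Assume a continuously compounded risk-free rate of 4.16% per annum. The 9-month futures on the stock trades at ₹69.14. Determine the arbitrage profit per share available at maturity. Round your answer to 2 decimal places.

PV(dividends) I = 1.74·e^(−0.0416·3/12) + 1.93·e^(−0.0416·4/12) = 3.6254
Fair futures F* = (S − I)·e^(rT) = (73.69 − 3.6254)·e^0.031200 = 70.0646 × 1.031692 = 72.2851
Market ₹69.14 < fair 72.2851: forward underpriced → reverse cash-and-carry (short the stock, invest proceeds at r, pay the dividends, go long the forward).
Profit at T = |F_mkt − F*| = |69.14 − 72.2851| = ₹3.15 per share

₹3.15 per share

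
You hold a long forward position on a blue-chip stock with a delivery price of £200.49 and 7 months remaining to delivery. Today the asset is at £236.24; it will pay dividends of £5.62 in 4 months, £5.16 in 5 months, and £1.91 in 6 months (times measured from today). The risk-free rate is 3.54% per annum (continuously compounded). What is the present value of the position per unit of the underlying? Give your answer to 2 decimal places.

£27.33

PV(remaining dividends) I = 5.62·e^(−0.0354·4/12) + 5.16·e^(−0.0354·5/12) + 1.91·e^(−0.0354·6/12) = 12.5150
Current forward F = (S − I)·e^(rT) = (236.24 − 12.5150)·e^(0.0354·7/12) = 223.7250 × 1.020865 = 228.3930
Value (long) = (F − K)·e^(−rT) = (228.3930 − 200.49) × 0.979562 = 27.3327
Value = £27.33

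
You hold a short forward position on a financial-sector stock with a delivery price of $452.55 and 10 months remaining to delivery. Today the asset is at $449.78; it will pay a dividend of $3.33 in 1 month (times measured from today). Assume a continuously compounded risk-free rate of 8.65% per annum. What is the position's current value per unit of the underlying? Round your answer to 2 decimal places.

-$25.40

PV(remaining dividends) I = 3.33·e^(−0.0865·1/12) = 3.3061
Current forward F = (S − I)·e^(rT) = (449.78 − 3.3061)·e^(0.0865·10/12) = 446.4739 × 1.074745 = 479.8456
Value (long) = (F − K)·e^(−rT) = (479.8456 − 452.55) × 0.930453 = 25.3973
Short position value = −(long value) = -$25.40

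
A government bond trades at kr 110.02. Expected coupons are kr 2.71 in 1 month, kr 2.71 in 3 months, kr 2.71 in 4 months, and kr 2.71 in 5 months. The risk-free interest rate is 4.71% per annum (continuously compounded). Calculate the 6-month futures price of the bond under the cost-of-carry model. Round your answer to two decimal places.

PV(coupons) I = 2.71·e^(−0.0471·1/12) + 2.71·e^(−0.0471·3/12) + 2.71·e^(−0.0471·4/12) + 2.71·e^(−0.0471·5/12)
I = 2.6994 + 2.6783 + 2.6678 + 2.6573 = 10.7028
F = (S − I)·e^(rT) = (110.02 − 10.7028) · e^(0.0471·6/12)
= 99.3172 · e^0.023550 = 99.3172 × 1.023829 = kr 101.68

kr 101.68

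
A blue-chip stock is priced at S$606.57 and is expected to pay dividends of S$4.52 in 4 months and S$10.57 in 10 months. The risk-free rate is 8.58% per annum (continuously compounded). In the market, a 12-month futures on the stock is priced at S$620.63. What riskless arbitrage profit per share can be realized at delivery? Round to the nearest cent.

PV(dividends) I = 4.52·e^(−0.0858·4/12) + 10.57·e^(−0.0858·10/12) = 14.2332
Fair futures F* = (S − I)·e^(rT) = (606.57 − 14.2332)·e^0.085800 = 592.3368 × 1.089588 = 645.4031
Market S$620.63 < fair 645.4031: forward underpriced → reverse cash-and-carry (short the stock, invest proceeds at r, pay the dividends, go long the forward).
Profit at T = |F_mkt − F*| = |620.63 − 645.4031| = S$24.77 per share

S$24.77 per share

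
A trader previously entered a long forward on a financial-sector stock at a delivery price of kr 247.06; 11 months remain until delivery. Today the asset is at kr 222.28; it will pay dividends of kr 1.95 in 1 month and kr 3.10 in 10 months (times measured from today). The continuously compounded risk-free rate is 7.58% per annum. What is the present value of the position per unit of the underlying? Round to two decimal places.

PV(remaining dividends) I = 1.95·e^(−0.0758·1/12) + 3.10·e^(−0.0758·10/12) = 4.8480
Current forward F = (S − I)·e^(rT) = (222.28 − 4.8480)·e^(0.0758·11/12) = 217.4320 × 1.071954 = 233.0771
Value (long) = (F − K)·e^(−rT) = (233.0771 − 247.06) × 0.932876 = -13.0443
Value = -kr 13.04

-kr 13.04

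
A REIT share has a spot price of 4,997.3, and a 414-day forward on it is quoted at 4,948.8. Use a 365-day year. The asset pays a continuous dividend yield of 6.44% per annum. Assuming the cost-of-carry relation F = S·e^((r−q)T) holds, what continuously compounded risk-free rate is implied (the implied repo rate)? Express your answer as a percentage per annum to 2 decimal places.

From F = S·e^((r−q)T): (r − q) = ln(F/S)/T
ln(4948.8/4997.3) = ln(0.990295) = -0.009752
(r − q) = -0.009752 / (414/365) = -0.008598
r = ln(F/S)/T + q = -0.008598 + 0.0644 = 0.055802
r = 5.58%

5.58%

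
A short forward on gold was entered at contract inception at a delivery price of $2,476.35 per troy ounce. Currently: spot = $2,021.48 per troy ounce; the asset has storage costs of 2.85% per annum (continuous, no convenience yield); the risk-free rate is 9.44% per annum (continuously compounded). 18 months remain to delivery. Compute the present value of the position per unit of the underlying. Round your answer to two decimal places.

Current fair forward for the remaining 18 months: F = S·e^((r + u)·T), (r + u) = 0.0944 + 0.0285 = 0.1229
F = 2021.48 · e^(0.1229 × 18/12) = 2021.48 × 1.20243660 = 2430.7015
Value of long forward = (F − K)·e^(−rT) = (2430.7015 − 2476.35) · e^(−0.0944·18/12)
= -45.6485 × 0.86796837 = -39.62
Short position value = −(long value) = $39.62

$39.62 per troy ounce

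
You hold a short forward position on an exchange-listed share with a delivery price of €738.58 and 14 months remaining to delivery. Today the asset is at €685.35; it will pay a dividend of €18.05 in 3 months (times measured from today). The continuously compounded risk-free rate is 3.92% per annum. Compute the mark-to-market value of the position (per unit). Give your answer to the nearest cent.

PV(remaining dividends) I = 18.05·e^(−0.0392·3/12) = 17.8740
Current forward F = (S − I)·e^(rT) = (685.35 − 17.8740)·e^(0.0392·14/12) = 667.4760 × 1.046795 = 698.7105
Value (long) = (F − K)·e^(−rT) = (698.7105 − 738.58) × 0.955297 = -38.0872
Short position value = −(long value) = €38.09

€38.09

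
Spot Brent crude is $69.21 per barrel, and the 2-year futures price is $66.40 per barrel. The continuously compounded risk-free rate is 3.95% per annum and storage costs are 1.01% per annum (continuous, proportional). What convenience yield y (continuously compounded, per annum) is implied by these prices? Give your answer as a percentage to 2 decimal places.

F = S·e^((r+u−y)T) ⇒ (r+u−y) = ln(F/S)/T
ln(66.40/69.21) = -0.041448; /T ⇒ -0.020724
y = r + u − ln(F/S)/T = 0.0395 + 0.0101 + 0.020724 = 0.070324
y = 7.03%

7.03%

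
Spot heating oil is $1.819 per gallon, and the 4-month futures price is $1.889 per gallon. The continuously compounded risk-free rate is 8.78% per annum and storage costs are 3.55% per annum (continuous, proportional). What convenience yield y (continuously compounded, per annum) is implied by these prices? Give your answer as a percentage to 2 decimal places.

1.00%

F = S·e^((r+u−y)T) ⇒ (r+u−y) = ln(F/S)/T
ln(1.889/1.819) = 0.037761; /T ⇒ 0.113283
y = r + u − ln(F/S)/T = 0.0878 + 0.0355 − 0.113283 = 0.010017
y = 1.00%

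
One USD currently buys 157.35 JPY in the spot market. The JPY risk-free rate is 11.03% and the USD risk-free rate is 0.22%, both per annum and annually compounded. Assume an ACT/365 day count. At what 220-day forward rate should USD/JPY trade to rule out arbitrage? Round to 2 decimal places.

167.37

By covered interest parity, F = S · (1+r_JPY)^T / (1+r_USD)^T
= 157.35 × 1.065096 / 1.001325 = 157.35 × 1.063687
F = 167.37 JPY per USD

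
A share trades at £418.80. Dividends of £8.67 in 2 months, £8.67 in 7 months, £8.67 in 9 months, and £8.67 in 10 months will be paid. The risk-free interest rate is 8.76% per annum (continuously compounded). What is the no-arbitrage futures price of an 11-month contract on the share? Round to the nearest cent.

£418.10

PV(dividends) I = 8.67·e^(−0.0876·2/12) + 8.67·e^(−0.0876·7/12) + 8.67·e^(−0.0876·9/12) + 8.67·e^(−0.0876·10/12)
I = 8.5443 + 8.2381 + 8.1187 + 8.0596 = 32.9607
F = (S − I)·e^(rT) = (418.80 − 32.9607) · e^(0.0876·11/12)
= 385.8393 · e^0.080300 = 385.8393 × 1.083612 = £418.10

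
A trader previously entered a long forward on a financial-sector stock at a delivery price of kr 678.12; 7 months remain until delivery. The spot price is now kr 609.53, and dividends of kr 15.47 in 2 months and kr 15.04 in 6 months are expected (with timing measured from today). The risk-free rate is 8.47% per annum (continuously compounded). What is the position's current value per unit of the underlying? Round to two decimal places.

PV(remaining dividends) I = 15.47·e^(−0.0847·2/12) + 15.04·e^(−0.0847·6/12) = 29.6695
Current forward F = (S − I)·e^(rT) = (609.53 − 29.6695)·e^(0.0847·7/12) = 579.8605 × 1.050649 = 609.2299
Value (long) = (F − K)·e^(−rT) = (609.2299 − 678.12) × 0.951792 = -65.5690
Value = -kr 65.57

-kr 65.57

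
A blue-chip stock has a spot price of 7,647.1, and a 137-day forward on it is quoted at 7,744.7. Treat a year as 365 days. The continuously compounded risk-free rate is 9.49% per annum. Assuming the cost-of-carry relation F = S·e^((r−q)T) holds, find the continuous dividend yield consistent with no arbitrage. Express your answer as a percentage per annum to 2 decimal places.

From F = S·e^((r−q)T): (r − q) = ln(F/S)/T
ln(7744.7/7647.1) = ln(1.012763) = 0.012682
(r − q) = 0.012682 / (137/365) = 0.033788
q = r − ln(F/S)/T = 0.0949 − 0.033788 = 0.061112
q = 6.11%

6.11%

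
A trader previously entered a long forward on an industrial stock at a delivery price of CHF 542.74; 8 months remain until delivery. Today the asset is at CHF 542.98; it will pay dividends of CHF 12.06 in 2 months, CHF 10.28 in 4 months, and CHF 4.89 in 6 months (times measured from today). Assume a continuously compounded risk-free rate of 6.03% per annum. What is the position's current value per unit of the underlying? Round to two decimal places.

-CHF 5.13

PV(remaining dividends) I = 12.06·e^(−0.0603·2/12) + 10.28·e^(−0.0603·4/12) + 4.89·e^(−0.0603·6/12) = 26.7596
Current forward F = (S − I)·e^(rT) = (542.98 − 26.7596)·e^(0.0603·8/12) = 516.2204 × 1.041019 = 537.3952
Value (long) = (F − K)·e^(−rT) = (537.3952 − 542.74) × 0.960597 = -5.1342
Value = -CHF 5.13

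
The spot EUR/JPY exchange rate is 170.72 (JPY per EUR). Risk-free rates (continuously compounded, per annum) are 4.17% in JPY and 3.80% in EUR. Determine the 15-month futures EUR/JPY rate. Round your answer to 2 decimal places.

F = S·e^((r_JPY − r_EUR)T) = 170.72 · e^((0.0417 − 0.0380) × 15/12)
= 170.72 · e^0.004625 = 170.72 × 1.004636
F = 171.51 JPY per EUR

171.51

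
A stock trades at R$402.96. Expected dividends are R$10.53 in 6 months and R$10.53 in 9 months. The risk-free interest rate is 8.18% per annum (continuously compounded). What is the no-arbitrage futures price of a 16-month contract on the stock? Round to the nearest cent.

R$427.08

PV(dividends) I = 10.53·e^(−0.0818·6/12) + 10.53·e^(−0.0818·9/12)
I = 10.1080 + 9.9034 = 20.0114
F = (S − I)·e^(rT) = (402.96 − 20.0114) · e^(0.0818·16/12)
= 382.9486 · e^0.109067 = 382.9486 × 1.115237 = R$427.08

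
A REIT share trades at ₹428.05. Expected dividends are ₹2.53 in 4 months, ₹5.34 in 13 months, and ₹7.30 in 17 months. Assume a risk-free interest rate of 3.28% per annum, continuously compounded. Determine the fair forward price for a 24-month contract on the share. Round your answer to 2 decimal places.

PV(dividends) I = 2.53·e^(−0.0328·4/12) + 5.34·e^(−0.0328·13/12) + 7.30·e^(−0.0328·17/12)
I = 2.5025 + 5.1536 + 6.9686 = 14.6247
F = (S − I)·e^(rT) = (428.05 − 14.6247) · e^(0.0328·24/12)
= 413.4253 · e^0.065600 = 413.4253 × 1.067800 = ₹441.46

₹441.46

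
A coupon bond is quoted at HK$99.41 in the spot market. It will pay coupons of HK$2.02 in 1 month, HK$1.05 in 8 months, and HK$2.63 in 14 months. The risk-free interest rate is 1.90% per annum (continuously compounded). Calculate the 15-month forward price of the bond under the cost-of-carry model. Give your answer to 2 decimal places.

HK$96.04

PV(coupons) I = 2.02·e^(−0.0190·1/12) + 1.05·e^(−0.0190·8/12) + 2.63·e^(−0.0190·14/12)
I = 2.0168 + 1.0368 + 2.5723 = 5.6259
F = (S − I)·e^(rT) = (99.41 − 5.6259) · e^(0.0190·15/12)
= 93.7841 · e^0.023750 = 93.7841 × 1.024034 = HK$96.04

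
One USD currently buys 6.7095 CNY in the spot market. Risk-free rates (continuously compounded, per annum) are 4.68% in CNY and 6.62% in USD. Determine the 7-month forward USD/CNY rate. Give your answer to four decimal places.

F = S·e^((r_CNY − r_USD)T) = 6.7095 · e^((0.0468 − 0.0662) × 7/12)
= 6.7095 · e^-0.011317 = 6.7095 × 0.988747
F = 6.6340 CNY per USD

6.6340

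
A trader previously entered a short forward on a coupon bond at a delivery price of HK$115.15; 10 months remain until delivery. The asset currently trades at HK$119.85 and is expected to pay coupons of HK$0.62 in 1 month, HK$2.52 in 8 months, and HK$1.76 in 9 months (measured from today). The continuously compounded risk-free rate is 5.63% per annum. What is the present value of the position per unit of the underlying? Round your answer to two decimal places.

PV(remaining coupons) I = 0.62·e^(−0.0563·1/12) + 2.52·e^(−0.0563·8/12) + 1.76·e^(−0.0563·9/12) = 4.7315
Current forward F = (S − I)·e^(rT) = (119.85 − 4.7315)·e^(0.0563·10/12) = 115.1185 × 1.048035 = 120.6482
Value (long) = (F − K)·e^(−rT) = (120.6482 − 115.15) × 0.954167 = 5.2462
Short position value = −(long value) = -HK$5.25

-HK$5.25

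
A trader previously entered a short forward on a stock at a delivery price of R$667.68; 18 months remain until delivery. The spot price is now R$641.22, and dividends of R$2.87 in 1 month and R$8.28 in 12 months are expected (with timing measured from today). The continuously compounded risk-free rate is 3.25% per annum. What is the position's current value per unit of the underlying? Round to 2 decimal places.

PV(remaining dividends) I = 2.87·e^(−0.0325·1/12) + 8.28·e^(−0.0325·12/12) = 10.8775
Current forward F = (S − I)·e^(rT) = (641.22 − 10.8775)·e^(0.0325·18/12) = 630.3425 × 1.049958 = 661.8332
Value (long) = (F − K)·e^(−rT) = (661.8332 − 667.68) × 0.952419 = -5.5686
Short position value = −(long value) = R$5.57

R$5.57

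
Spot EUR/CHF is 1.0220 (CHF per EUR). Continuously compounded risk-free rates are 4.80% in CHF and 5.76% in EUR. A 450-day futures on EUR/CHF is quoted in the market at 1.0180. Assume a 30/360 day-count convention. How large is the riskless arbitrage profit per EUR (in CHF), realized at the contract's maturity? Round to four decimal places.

0.0082 per EUR (in CHF)

Fair futures: F* = S·e^(carry·T), with carry = (r_CHF − r_EUR) = 0.0480 − 0.0576 = -0.0096
F* = 1.0220 · e^(-0.0096 × 450/360) = 1.0220 · e^-0.012000 = 1.0220 × 0.988072 = 1.0098
Market 1.0180 > fair 1.0098: forward overpriced → cash-and-carry (buy spot, short the forward).
At maturity, profit = |F_mkt − F*| = |1.0180 − 1.0098| = 0.0082 per EUR (in CHF)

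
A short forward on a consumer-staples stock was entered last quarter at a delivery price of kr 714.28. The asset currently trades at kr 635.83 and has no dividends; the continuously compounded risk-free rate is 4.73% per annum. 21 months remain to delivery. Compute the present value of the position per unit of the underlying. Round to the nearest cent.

kr 21.71

Current fair forward for the remaining 21 months: F = S·e^(r·T), r = 0.0473
F = 635.83 · e^(0.0473 × 21/12) = 635.83 × 1.086297 = 690.7002
Value of long forward = (F − K)·e^(−rT) = (690.7002 − 714.28) · e^(−0.0473·21/12)
= -23.5798 × 0.920558 = -21.71
Short position value = −(long value) = kr 21.71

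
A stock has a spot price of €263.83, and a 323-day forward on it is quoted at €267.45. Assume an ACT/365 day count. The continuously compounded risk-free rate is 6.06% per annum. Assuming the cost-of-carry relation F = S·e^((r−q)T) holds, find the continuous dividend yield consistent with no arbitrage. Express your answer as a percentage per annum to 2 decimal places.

From F = S·e^((r−q)T): (r − q) = ln(F/S)/T
ln(267.45/263.83) = ln(1.013721) = 0.013628
(r − q) = 0.013628 / (323/365) = 0.015400
q = r − ln(F/S)/T = 0.0606 − 0.015400 = 0.045200
q = 4.52%

4.52%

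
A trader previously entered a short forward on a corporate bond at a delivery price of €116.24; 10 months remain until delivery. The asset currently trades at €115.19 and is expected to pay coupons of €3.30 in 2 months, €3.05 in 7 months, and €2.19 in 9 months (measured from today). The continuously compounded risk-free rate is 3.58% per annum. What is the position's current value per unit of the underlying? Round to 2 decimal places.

PV(remaining coupons) I = 3.30·e^(−0.0358·2/12) + 3.05·e^(−0.0358·7/12) + 2.19·e^(−0.0358·9/12) = 8.3993
Current forward F = (S − I)·e^(rT) = (115.19 − 8.3993)·e^(0.0358·10/12) = 106.7907 × 1.030283 = 110.0246
Value (long) = (F − K)·e^(−rT) = (110.0246 − 116.24) × 0.970607 = -6.0327
Short position value = −(long value) = €6.03

€6.03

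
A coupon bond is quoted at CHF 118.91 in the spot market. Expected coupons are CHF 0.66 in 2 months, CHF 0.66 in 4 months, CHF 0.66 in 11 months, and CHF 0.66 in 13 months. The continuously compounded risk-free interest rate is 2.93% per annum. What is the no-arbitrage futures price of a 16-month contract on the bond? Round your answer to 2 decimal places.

PV(coupons) I = 0.66·e^(−0.0293·2/12) + 0.66·e^(−0.0293·4/12) + 0.66·e^(−0.0293·11/12) + 0.66·e^(−0.0293·13/12)
I = 0.6568 + 0.6536 + 0.6425 + 0.6394 = 2.5923
F = (S − I)·e^(rT) = (118.91 − 2.5923) · e^(0.0293·16/12)
= 116.3177 · e^0.039067 = 116.3177 × 1.039840 = CHF 120.95

CHF 120.95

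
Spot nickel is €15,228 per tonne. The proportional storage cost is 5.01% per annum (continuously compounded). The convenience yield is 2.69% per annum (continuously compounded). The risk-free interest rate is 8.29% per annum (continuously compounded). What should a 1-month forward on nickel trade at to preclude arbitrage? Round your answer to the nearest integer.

€15,363 per tonne

Net carry = r + u − y = 0.0829 + 0.0501 − 0.0269 = 0.1061
F = S·e^((r+u−y)T) = 15228 · e^(0.1061 × 1/12) = 15228 · e^0.008842
= 15228 × 1.008881 = €15,363 per tonne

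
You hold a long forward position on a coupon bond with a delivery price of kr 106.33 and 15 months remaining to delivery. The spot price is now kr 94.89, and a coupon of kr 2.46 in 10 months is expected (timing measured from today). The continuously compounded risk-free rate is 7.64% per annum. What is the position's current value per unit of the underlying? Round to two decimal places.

-kr 4.06

PV(remaining coupons) I = 2.46·e^(−0.0764·10/12) = 2.3083
Current forward F = (S − I)·e^(rT) = (94.89 − 2.3083)·e^(0.0764·15/12) = 92.5817 × 1.100209 = 101.8592
Value (long) = (F − K)·e^(−rT) = (101.8592 − 106.33) × 0.908918 = -4.0636
Value = -kr 4.06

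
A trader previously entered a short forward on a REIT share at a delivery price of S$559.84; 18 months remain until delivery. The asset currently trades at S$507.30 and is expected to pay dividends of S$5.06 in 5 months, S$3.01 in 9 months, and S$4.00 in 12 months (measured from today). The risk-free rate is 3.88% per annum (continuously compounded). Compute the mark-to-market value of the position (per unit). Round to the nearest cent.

S$32.64

PV(remaining dividends) I = 5.06·e^(−0.0388·5/12) + 3.01·e^(−0.0388·9/12) + 4.00·e^(−0.0388·12/12) = 11.7503
Current forward F = (S − I)·e^(rT) = (507.30 − 11.7503)·e^(0.0388·18/12) = 495.5497 × 1.059927 = 525.2465
Value (long) = (F − K)·e^(−rT) = (525.2465 − 559.84) × 0.943461 = -32.6376
Short position value = −(long value) = S$32.64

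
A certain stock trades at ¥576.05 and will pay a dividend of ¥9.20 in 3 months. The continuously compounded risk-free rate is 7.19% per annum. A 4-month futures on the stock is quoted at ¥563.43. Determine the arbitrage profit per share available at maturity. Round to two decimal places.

¥17.34 per share

PV(dividends) I = 9.20·e^(−0.0719·3/12) = 9.0361
Fair futures F* = (S − I)·e^(rT) = (576.05 − 9.0361)·e^0.023967 = 567.0139 × 1.024257 = 580.7680
Market ¥563.43 < fair 580.7680: forward underpriced → reverse cash-and-carry (short the stock, invest proceeds at r, pay the dividends, go long the forward).
Profit at T = |F_mkt − F*| = |563.43 − 580.7680| = ¥17.34 per share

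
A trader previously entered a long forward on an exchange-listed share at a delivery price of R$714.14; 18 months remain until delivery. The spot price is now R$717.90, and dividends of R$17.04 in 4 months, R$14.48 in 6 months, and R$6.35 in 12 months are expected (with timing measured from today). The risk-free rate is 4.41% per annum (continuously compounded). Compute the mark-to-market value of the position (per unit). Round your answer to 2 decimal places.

R$12.44

PV(remaining dividends) I = 17.04·e^(−0.0441·4/12) + 14.48·e^(−0.0441·6/12) + 6.35·e^(−0.0441·12/12) = 37.0316
Current forward F = (S − I)·e^(rT) = (717.90 − 37.0316)·e^(0.0441·18/12) = 680.8684 × 1.068387 = 727.4309
Value (long) = (F − K)·e^(−rT) = (727.4309 − 714.14) × 0.935990 = 12.4401
Value = R$12.44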